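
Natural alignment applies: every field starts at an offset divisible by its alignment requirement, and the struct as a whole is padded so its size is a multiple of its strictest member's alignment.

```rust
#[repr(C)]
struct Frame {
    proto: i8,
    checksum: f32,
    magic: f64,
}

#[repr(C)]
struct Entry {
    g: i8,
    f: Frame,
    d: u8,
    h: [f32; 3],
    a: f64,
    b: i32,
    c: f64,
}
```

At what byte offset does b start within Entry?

Frame: 0..1  proto  (1B, 1-aligned); 1..4  -- padding (3B); 4..8  checksum  (4B, 4-aligned); 8..16  magic  (8B, 8-aligned); sizeof = 16, alignof = 8
0..1  g  (1B, 1-aligned)
1..8  -- padding (7B)
8..24  f  (16B, 8-aligned)
24..25  d  (1B, 1-aligned)
25..28  -- padding (3B)
28..40  h  (12B, 4-aligned)
40..48  a  (8B, 8-aligned)
48..52  b  (4B, 4-aligned)

48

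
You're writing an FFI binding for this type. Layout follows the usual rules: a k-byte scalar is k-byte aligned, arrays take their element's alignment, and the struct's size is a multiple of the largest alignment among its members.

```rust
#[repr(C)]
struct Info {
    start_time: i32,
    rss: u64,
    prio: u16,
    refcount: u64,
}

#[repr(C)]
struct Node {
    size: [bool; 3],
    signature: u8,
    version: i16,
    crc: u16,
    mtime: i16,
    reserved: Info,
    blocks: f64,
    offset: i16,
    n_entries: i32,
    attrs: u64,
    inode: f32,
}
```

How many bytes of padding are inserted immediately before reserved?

6

Info: @0: start_time [4B, align 4] → 4; +4 pad (align 8); @8: rss [8B, align 8] → 16; @16: prio [2B, align 2] → 18; +6 pad (align 8); @24: refcount [8B, align 8] → 32; size 32, align 8
@0: size [3B, align 1] → 3
@3: signature [1B, align 1] → 4
@4: version [2B, align 2] → 6
@6: crc [2B, align 2] → 8
@8: mtime [2B, align 2] → 10
+6 pad (align 8)
@16: reserved [32B, align 8] → 48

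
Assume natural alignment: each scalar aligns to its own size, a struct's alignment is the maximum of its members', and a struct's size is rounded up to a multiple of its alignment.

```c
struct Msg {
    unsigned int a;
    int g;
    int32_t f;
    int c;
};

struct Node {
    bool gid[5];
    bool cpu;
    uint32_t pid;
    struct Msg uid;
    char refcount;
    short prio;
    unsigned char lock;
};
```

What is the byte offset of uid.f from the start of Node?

Msg: @0: a [4B, align 4] → 4; @4: g [4B, align 4] → 8; @8: f [4B, align 4] → 12; @12: c [4B, align 4] → 16; size 16, align 4
@0: gid [5B, align 1] → 5
@5: cpu [1B, align 1] → 6
+2 pad (align 4)
@8: pid [4B, align 4] → 12
@12: uid [16B, align 4] → 28
within Msg: f at 8
12 + 8 = 20

20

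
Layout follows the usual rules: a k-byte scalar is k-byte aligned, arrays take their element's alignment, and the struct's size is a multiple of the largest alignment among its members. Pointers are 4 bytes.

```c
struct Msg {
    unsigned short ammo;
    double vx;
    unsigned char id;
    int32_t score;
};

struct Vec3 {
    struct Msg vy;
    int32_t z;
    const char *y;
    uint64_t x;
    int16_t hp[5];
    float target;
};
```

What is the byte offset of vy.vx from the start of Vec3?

8

Msg: 0..2  ammo  (2B, 2-aligned); 2..8  -- padding (6B); 8..16  vx  (8B, 8-aligned); 16..17  id  (1B, 1-aligned); 17..20  -- padding (3B); 20..24  score  (4B, 4-aligned); sizeof = 24, alignof = 8
0..24  vy  (24B, 8-aligned)
within Msg: vx at 8
0 + 8 = 8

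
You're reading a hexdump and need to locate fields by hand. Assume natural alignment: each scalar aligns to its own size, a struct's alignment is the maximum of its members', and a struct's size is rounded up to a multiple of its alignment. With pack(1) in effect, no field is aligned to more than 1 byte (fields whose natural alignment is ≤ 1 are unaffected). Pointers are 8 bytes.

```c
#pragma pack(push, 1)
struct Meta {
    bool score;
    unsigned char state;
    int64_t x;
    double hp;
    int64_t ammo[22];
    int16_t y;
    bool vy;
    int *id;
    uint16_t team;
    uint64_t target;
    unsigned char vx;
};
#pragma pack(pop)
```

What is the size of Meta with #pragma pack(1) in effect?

216

0..1  score  (1B, 1-aligned)
1..2  state  (1B, 1-aligned)
2..10  x  (8B, 1-aligned)
10..18  hp  (8B, 1-aligned)
18..194  ammo  (176B, 1-aligned)
194..196  y  (2B, 1-aligned)
196..197  vy  (1B, 1-aligned)
197..205  id  (8B, 1-aligned)
205..207  team  (2B, 1-aligned)
207..215  target  (8B, 1-aligned)
215..216  vx  (1B, 1-aligned)
sizeof = 216, alignof = 1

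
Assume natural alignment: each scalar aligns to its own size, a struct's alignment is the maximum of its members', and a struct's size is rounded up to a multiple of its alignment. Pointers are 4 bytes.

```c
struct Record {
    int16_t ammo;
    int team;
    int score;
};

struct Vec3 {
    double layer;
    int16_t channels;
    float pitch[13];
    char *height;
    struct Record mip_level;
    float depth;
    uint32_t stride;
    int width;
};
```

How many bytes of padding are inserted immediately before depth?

0

Record: @0: ammo [2B, align 2] → 2; +2 pad (align 4); @4: team [4B, align 4] → 8; @8: score [4B, align 4] → 12; size 12, align 4
@0: layer [8B, align 8] → 8
@8: channels [2B, align 2] → 10
+2 pad (align 4)
@12: pitch [52B, align 4] → 64
@64: height [4B, align 4] → 68
@68: mip_level [12B, align 4] → 80
@80: depth [4B, align 4] → 84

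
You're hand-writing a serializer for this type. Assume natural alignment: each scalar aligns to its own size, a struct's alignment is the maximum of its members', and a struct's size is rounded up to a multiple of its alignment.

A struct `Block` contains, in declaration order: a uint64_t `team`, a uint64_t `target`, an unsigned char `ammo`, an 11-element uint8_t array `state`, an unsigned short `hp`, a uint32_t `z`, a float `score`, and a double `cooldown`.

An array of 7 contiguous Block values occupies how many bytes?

336

@0: team [8B, align 8] → 8
@8: target [8B, align 8] → 16
@16: ammo [1B, align 1] → 17
@17: state [11B, align 1] → 28
@28: hp [2B, align 2] → 30
+2 pad (align 4)
@32: z [4B, align 4] → 36
@36: score [4B, align 4] → 40
@40: cooldown [8B, align 8] → 48
size 48, align 8
array of 7: 7 × 48 = 336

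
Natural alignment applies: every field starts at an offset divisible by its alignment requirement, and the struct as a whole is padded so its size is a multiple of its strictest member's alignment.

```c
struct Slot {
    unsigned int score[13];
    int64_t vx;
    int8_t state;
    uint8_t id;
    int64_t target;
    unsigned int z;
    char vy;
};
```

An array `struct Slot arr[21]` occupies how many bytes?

score at 0 (size 52, align 4) → ends 52
pad 4 to align 8 for vx
vx at 56 (size 8, align 8) → ends 64
state at 64 (size 1, align 1) → ends 65
id at 65 (size 1, align 1) → ends 66
pad 6 to align 8 for target
target at 72 (size 8, align 8) → ends 80
z at 80 (size 4, align 4) → ends 84
vy at 84 (size 1, align 1) → ends 85
tail pad 3 to reach multiple of 8
total 88 bytes, alignment 8
array of 21: 21 × 88 = 1848

1848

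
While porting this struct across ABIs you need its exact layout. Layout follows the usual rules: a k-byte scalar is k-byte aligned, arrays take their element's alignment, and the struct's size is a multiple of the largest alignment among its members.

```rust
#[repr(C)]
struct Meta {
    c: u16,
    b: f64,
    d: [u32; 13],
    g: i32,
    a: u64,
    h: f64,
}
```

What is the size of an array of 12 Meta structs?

0..2  c  (2B, 2-aligned)
2..8  -- padding (6B)
8..16  b  (8B, 8-aligned)
16..68  d  (52B, 4-aligned)
68..72  g  (4B, 4-aligned)
72..80  a  (8B, 8-aligned)
80..88  h  (8B, 8-aligned)
sizeof = 88, alignof = 8
array of 12: 12 × 88 = 1056

1056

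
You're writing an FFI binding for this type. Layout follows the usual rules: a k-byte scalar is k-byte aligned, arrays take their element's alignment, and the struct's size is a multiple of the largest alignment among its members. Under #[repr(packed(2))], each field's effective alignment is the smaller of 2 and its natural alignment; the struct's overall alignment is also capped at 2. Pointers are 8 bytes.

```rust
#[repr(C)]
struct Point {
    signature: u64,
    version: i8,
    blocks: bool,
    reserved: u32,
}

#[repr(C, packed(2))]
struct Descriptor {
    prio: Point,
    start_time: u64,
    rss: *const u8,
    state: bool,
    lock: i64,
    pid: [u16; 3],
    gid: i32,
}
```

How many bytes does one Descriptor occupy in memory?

Point: @0: signature [8B, align 8] → 8; @8: version [1B, align 1] → 9; @9: blocks [1B, align 1] → 10; +2 pad (align 4); @12: reserved [4B, align 4] → 16; size 16, align 8
@0: prio [16B, align 2] → 16
@16: start_time [8B, align 2] → 24
@24: rss [8B, align 2] → 32
@32: state [1B, align 1] → 33
+1 pad (align 2)
@34: lock [8B, align 2] → 42
@42: pid [6B, align 2] → 48
@48: gid [4B, align 2] → 52
size 52, align 2

52 bytes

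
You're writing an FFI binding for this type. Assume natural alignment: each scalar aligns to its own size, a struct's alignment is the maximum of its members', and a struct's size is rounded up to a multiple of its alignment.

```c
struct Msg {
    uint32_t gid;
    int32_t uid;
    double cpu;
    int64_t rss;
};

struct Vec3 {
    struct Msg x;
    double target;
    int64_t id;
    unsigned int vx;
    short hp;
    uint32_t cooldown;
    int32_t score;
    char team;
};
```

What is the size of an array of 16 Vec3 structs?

Msg: @0: gid [4B, align 4] → 4; @4: uid [4B, align 4] → 8; @8: cpu [8B, align 8] → 16; @16: rss [8B, align 8] → 24; size 24, align 8
@0: x [24B, align 8] → 24
@24: target [8B, align 8] → 32
@32: id [8B, align 8] → 40
@40: vx [4B, align 4] → 44
@44: hp [2B, align 2] → 46
+2 pad (align 4)
@48: cooldown [4B, align 4] → 52
@52: score [4B, align 4] → 56
@56: team [1B, align 1] → 57
+7 tail pad (align 8)
size 64, align 8
array of 16: 16 × 64 = 1024

1024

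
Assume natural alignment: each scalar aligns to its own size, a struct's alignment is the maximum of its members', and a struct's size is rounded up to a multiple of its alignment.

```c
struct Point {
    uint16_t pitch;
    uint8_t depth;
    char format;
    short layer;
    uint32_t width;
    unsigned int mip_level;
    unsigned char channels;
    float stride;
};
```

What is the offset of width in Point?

8

0..2  pitch  (2B, 2-aligned)
2..3  depth  (1B, 1-aligned)
3..4  format  (1B, 1-aligned)
4..6  layer  (2B, 2-aligned)
6..8  -- padding (2B)
8..12  width  (4B, 4-aligned)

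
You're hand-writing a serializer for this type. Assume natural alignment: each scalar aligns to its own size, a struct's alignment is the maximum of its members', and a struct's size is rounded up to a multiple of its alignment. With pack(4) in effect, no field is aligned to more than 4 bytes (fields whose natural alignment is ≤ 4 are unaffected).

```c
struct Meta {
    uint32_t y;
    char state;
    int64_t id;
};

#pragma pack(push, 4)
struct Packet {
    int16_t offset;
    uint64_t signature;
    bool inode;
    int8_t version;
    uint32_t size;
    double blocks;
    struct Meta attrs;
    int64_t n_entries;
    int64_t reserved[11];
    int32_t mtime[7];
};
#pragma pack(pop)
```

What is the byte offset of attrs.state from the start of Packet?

32

Meta: @0: y [4B, align 4] → 4; @4: state [1B, align 1] → 5; +3 pad (align 8); @8: id [8B, align 8] → 16; size 16, align 8
@0: offset [2B, align 2] → 2
+2 pad (align 4)
@4: signature [8B, align 4] → 12
@12: inode [1B, align 1] → 13
@13: version [1B, align 1] → 14
+2 pad (align 4)
@16: size [4B, align 4] → 20
@20: blocks [8B, align 4] → 28
@28: attrs [16B, align 4] → 44
within Meta: state at 4
28 + 4 = 32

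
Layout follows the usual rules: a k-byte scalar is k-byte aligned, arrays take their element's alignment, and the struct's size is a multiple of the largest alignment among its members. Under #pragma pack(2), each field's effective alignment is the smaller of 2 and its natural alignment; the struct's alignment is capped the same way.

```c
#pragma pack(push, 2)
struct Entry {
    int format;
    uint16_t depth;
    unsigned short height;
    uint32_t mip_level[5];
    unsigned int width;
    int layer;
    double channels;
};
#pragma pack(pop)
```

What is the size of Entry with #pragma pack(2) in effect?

44

0..4  format  (4B, 2-aligned)
4..6  depth  (2B, 2-aligned)
6..8  height  (2B, 2-aligned)
8..28  mip_level  (20B, 2-aligned)
28..32  width  (4B, 2-aligned)
32..36  layer  (4B, 2-aligned)
36..44  channels  (8B, 2-aligned)
sizeof = 44, alignof = 2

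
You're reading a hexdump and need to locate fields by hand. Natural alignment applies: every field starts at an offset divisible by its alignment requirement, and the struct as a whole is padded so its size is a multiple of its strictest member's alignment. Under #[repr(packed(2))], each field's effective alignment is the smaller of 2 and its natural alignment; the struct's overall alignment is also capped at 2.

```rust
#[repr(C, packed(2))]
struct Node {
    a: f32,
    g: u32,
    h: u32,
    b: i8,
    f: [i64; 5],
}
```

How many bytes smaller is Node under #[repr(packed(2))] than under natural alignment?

natural layout:
  0..4  a  (4B, 4-aligned)
  4..8  g  (4B, 4-aligned)
  8..12  h  (4B, 4-aligned)
  12..13  b  (1B, 1-aligned)
  13..16  -- padding (3B)
  16..56  f  (40B, 8-aligned)
  sizeof = 56, alignof = 8
packed(2) layout:
  0..4  a  (4B, 2-aligned)
  4..8  g  (4B, 2-aligned)
  8..12  h  (4B, 2-aligned)
  12..13  b  (1B, 1-aligned)
  13..14  -- padding (1B)
  14..54  f  (40B, 2-aligned)
  sizeof = 54, alignof = 2
56 − 54 = 2

2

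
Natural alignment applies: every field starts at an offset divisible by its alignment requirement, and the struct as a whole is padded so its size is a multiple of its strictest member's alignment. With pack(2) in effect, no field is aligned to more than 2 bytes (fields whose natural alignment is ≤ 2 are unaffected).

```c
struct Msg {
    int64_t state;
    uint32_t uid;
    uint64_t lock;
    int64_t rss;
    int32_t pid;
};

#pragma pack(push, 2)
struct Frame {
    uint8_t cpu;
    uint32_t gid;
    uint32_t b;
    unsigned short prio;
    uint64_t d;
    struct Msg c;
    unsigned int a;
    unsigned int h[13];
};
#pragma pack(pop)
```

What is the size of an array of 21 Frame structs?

2436

Msg: state at 0 (size 8, align 8) → ends 8; uid at 8 (size 4, align 4) → ends 12; pad 4 to align 8 for lock; lock at 16 (size 8, align 8) → ends 24; rss at 24 (size 8, align 8) → ends 32; pid at 32 (size 4, align 4) → ends 36; tail pad 4 to reach multiple of 8; total 40 bytes, alignment 8
cpu at 0 (size 1, align 1) → ends 1
pad 1 to align 2 for gid
gid at 2 (size 4, align 2) → ends 6
b at 6 (size 4, align 2) → ends 10
prio at 10 (size 2, align 2) → ends 12
d at 12 (size 8, align 2) → ends 20
c at 20 (size 40, align 2) → ends 60
a at 60 (size 4, align 2) → ends 64
h at 64 (size 52, align 2) → ends 116
total 116 bytes, alignment 2
array of 21: 21 × 116 = 2436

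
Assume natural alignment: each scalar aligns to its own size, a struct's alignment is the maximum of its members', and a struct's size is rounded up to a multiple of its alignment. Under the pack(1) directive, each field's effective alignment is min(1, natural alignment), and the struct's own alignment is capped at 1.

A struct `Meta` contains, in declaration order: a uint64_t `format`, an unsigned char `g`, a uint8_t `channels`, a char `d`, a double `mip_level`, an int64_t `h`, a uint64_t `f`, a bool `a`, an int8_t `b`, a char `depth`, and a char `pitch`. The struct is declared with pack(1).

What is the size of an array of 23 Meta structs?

897

0..8  format  (8B, 1-aligned)
8..9  g  (1B, 1-aligned)
9..10  channels  (1B, 1-aligned)
10..11  d  (1B, 1-aligned)
11..19  mip_level  (8B, 1-aligned)
19..27  h  (8B, 1-aligned)
27..35  f  (8B, 1-aligned)
35..36  a  (1B, 1-aligned)
36..37  b  (1B, 1-aligned)
37..38  depth  (1B, 1-aligned)
38..39  pitch  (1B, 1-aligned)
sizeof = 39, alignof = 1
array of 23: 23 × 39 = 897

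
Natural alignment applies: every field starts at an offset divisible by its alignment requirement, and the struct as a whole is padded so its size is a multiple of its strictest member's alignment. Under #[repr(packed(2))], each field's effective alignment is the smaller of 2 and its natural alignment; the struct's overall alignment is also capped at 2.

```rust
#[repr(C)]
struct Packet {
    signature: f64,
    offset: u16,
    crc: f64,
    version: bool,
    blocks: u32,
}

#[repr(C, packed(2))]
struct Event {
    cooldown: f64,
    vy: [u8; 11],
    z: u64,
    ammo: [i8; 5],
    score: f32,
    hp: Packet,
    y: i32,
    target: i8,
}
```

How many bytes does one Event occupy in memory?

76

Packet: 0..8  signature  (8B, 8-aligned); 8..10  offset  (2B, 2-aligned); 10..16  -- padding (6B); 16..24  crc  (8B, 8-aligned); 24..25  version  (1B, 1-aligned); 25..28  -- padding (3B); 28..32  blocks  (4B, 4-aligned); sizeof = 32, alignof = 8
0..8  cooldown  (8B, 2-aligned)
8..19  vy  (11B, 1-aligned)
19..20  -- padding (1B)
20..28  z  (8B, 2-aligned)
28..33  ammo  (5B, 1-aligned)
33..34  -- padding (1B)
34..38  score  (4B, 2-aligned)
38..70  hp  (32B, 2-aligned)
70..74  y  (4B, 2-aligned)
74..75  target  (1B, 1-aligned)
75..76  -- tail padding (1B)
sizeof = 76, alignof = 2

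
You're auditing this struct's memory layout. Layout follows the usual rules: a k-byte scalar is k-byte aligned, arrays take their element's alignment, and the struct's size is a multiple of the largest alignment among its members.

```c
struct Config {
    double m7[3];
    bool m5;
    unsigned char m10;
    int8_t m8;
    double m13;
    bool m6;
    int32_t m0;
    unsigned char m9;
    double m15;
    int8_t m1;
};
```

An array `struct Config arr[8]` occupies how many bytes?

@0: m7 [24B, align 8] → 24
@24: m5 [1B, align 1] → 25
@25: m10 [1B, align 1] → 26
@26: m8 [1B, align 1] → 27
+5 pad (align 8)
@32: m13 [8B, align 8] → 40
@40: m6 [1B, align 1] → 41
+3 pad (align 4)
@44: m0 [4B, align 4] → 48
@48: m9 [1B, align 1] → 49
+7 pad (align 8)
@56: m15 [8B, align 8] → 64
@64: m1 [1B, align 1] → 65
+7 tail pad (align 8)
size 72, align 8
array of 8: 8 × 72 = 576

576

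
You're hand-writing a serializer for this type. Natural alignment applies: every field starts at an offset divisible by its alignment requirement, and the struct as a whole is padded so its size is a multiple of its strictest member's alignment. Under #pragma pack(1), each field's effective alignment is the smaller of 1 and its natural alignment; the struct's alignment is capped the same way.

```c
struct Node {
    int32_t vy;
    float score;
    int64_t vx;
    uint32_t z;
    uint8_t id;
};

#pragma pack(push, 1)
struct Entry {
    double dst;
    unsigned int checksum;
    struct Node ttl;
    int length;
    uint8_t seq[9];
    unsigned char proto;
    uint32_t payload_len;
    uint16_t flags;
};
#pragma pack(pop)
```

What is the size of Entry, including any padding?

56 bytes

Node: @0: vy [4B, align 4] → 4; @4: score [4B, align 4] → 8; @8: vx [8B, align 8] → 16; @16: z [4B, align 4] → 20; @20: id [1B, align 1] → 21; +3 tail pad (align 8); size 24, align 8
@0: dst [8B, align 1] → 8
@8: checksum [4B, align 1] → 12
@12: ttl [24B, align 1] → 36
@36: length [4B, align 1] → 40
@40: seq [9B, align 1] → 49
@49: proto [1B, align 1] → 50
@50: payload_len [4B, align 1] → 54
@54: flags [2B, align 1] → 56
size 56, align 1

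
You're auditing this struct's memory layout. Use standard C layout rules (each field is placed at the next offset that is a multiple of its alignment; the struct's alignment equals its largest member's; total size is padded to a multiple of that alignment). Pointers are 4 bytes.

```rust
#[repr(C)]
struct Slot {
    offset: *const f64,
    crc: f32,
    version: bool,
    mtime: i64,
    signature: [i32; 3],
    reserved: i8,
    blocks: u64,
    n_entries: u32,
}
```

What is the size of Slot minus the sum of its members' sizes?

14

@0: offset [4B, align 4] → 4
@4: crc [4B, align 4] → 8
@8: version [1B, align 1] → 9
+7 pad (align 8)
@16: mtime [8B, align 8] → 24
@24: signature [12B, align 4] → 36
@36: reserved [1B, align 1] → 37
+3 pad (align 8)
@40: blocks [8B, align 8] → 48
@48: n_entries [4B, align 4] → 52
+4 tail pad (align 8)
size 56, align 8
data bytes 42, size 56 → padding 14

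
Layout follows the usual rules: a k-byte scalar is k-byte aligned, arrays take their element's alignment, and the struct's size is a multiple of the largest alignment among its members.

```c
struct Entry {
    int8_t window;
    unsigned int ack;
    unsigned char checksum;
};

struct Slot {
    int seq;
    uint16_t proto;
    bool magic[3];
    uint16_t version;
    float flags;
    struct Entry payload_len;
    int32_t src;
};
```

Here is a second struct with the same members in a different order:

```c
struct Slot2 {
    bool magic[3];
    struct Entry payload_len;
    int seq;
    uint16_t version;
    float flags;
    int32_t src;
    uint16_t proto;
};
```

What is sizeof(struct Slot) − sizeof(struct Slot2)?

-4

Entry: window at 0 (size 1, align 1) → ends 1; pad 3 to align 4 for ack; ack at 4 (size 4, align 4) → ends 8; checksum at 8 (size 1, align 1) → ends 9; tail pad 3 to reach multiple of 4; total 12 bytes, alignment 4
seq at 0 (size 4, align 4) → ends 4
proto at 4 (size 2, align 2) → ends 6
magic at 6 (size 3, align 1) → ends 9
pad 1 to align 2 for version
version at 10 (size 2, align 2) → ends 12
flags at 12 (size 4, align 4) → ends 16
payload_len at 16 (size 12, align 4) → ends 28
src at 28 (size 4, align 4) → ends 32
total 32 bytes, alignment 4
— Slot2 —
magic at 0 (size 3, align 1) → ends 3
pad 1 to align 4 for payload_len
payload_len at 4 (size 12, align 4) → ends 16
seq at 16 (size 4, align 4) → ends 20
version at 20 (size 2, align 2) → ends 22
pad 2 to align 4 for flags
flags at 24 (size 4, align 4) → ends 28
src at 28 (size 4, align 4) → ends 32
proto at 32 (size 2, align 2) → ends 34
tail pad 2 to reach multiple of 4
total 36 bytes, alignment 4
32 − 36 = -4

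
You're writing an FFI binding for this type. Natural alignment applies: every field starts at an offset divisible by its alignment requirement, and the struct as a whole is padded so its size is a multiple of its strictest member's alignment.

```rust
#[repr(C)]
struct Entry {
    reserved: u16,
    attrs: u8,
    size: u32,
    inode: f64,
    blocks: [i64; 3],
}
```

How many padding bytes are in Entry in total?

@0: reserved [2B, align 2] → 2
@2: attrs [1B, align 1] → 3
+1 pad (align 4)
@4: size [4B, align 4] → 8
@8: inode [8B, align 8] → 16
@16: blocks [24B, align 8] → 40
size 40, align 8
data bytes 39, size 40 → padding 1

1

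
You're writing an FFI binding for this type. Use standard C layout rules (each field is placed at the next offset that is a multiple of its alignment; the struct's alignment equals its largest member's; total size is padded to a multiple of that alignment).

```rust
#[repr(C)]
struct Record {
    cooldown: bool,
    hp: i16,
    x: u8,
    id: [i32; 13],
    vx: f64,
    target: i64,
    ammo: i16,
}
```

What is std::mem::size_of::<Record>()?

88

cooldown at 0 (size 1, align 1) → ends 1
pad 1 to align 2 for hp
hp at 2 (size 2, align 2) → ends 4
x at 4 (size 1, align 1) → ends 5
pad 3 to align 4 for id
id at 8 (size 52, align 4) → ends 60
pad 4 to align 8 for vx
vx at 64 (size 8, align 8) → ends 72
target at 72 (size 8, align 8) → ends 80
ammo at 80 (size 2, align 2) → ends 82
tail pad 6 to reach multiple of 8
total 88 bytes, alignment 8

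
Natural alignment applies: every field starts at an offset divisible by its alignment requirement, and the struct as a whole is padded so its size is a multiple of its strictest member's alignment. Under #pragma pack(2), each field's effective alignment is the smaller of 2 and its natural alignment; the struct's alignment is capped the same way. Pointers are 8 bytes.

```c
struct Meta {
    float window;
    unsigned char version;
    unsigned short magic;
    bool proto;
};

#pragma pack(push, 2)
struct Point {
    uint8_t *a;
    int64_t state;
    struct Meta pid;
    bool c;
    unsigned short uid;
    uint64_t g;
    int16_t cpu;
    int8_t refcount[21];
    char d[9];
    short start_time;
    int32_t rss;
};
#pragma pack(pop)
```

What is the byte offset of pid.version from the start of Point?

Meta: @0: window [4B, align 4] → 4; @4: version [1B, align 1] → 5; +1 pad (align 2); @6: magic [2B, align 2] → 8; @8: proto [1B, align 1] → 9; +3 tail pad (align 4); size 12, align 4
@0: a [8B, align 2] → 8
@8: state [8B, align 2] → 16
@16: pid [12B, align 2] → 28
within Meta: version at 4
16 + 4 = 20

20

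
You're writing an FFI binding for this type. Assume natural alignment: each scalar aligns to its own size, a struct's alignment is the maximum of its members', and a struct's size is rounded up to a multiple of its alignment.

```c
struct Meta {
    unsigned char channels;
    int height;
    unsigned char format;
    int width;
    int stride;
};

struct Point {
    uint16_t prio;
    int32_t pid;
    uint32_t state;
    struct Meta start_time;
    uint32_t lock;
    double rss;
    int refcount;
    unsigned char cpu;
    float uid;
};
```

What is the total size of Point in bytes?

64

Meta: @0: channels [1B, align 1] → 1; +3 pad (align 4); @4: height [4B, align 4] → 8; @8: format [1B, align 1] → 9; +3 pad (align 4); @12: width [4B, align 4] → 16; @16: stride [4B, align 4] → 20; size 20, align 4
@0: prio [2B, align 2] → 2
+2 pad (align 4)
@4: pid [4B, align 4] → 8
@8: state [4B, align 4] → 12
@12: start_time [20B, align 4] → 32
@32: lock [4B, align 4] → 36
+4 pad (align 8)
@40: rss [8B, align 8] → 48
@48: refcount [4B, align 4] → 52
@52: cpu [1B, align 1] → 53
+3 pad (align 4)
@56: uid [4B, align 4] → 60
+4 tail pad (align 8)
size 64, align 8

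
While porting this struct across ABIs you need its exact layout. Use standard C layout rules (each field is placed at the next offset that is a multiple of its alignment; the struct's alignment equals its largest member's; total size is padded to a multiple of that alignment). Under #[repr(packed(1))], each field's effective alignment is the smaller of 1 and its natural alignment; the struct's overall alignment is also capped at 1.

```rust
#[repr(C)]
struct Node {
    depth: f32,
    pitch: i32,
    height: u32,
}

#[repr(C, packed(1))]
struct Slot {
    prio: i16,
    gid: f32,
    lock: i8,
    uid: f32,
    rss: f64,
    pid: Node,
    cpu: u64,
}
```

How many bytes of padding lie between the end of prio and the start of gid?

Node: depth at 0 (size 4, align 4) → ends 4; pitch at 4 (size 4, align 4) → ends 8; height at 8 (size 4, align 4) → ends 12; total 12 bytes, alignment 4
prio at 0 (size 2, align 1) → ends 2
gid at 2 (size 4, align 1) → ends 6

0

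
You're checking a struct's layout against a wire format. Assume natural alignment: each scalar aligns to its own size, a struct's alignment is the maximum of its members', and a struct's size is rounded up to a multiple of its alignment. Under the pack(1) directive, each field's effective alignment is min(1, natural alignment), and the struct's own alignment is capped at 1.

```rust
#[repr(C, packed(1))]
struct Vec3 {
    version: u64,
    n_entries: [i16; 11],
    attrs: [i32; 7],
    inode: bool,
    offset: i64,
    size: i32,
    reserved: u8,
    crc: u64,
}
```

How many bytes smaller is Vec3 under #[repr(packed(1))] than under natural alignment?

8

natural layout:
  @0: version [8B, align 8] → 8
  @8: n_entries [22B, align 2] → 30
  +2 pad (align 4)
  @32: attrs [28B, align 4] → 60
  @60: inode [1B, align 1] → 61
  +3 pad (align 8)
  @64: offset [8B, align 8] → 72
  @72: size [4B, align 4] → 76
  @76: reserved [1B, align 1] → 77
  +3 pad (align 8)
  @80: crc [8B, align 8] → 88
  size 88, align 8
packed(1) layout:
  @0: version [8B, align 1] → 8
  @8: n_entries [22B, align 1] → 30
  @30: attrs [28B, align 1] → 58
  @58: inode [1B, align 1] → 59
  @59: offset [8B, align 1] → 67
  @67: size [4B, align 1] → 71
  @71: reserved [1B, align 1] → 72
  @72: crc [8B, align 1] → 80
  size 80, align 1
88 − 80 = 8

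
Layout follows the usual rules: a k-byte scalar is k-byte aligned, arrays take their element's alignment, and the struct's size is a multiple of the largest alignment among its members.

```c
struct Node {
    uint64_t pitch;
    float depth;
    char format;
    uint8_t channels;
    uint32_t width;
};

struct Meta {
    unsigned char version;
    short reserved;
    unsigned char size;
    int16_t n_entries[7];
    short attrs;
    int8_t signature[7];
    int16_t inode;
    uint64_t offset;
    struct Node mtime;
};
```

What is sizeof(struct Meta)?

Node: @0: pitch [8B, align 8] → 8; @8: depth [4B, align 4] → 12; @12: format [1B, align 1] → 13; @13: channels [1B, align 1] → 14; +2 pad (align 4); @16: width [4B, align 4] → 20; +4 tail pad (align 8); size 24, align 8
@0: version [1B, align 1] → 1
+1 pad (align 2)
@2: reserved [2B, align 2] → 4
@4: size [1B, align 1] → 5
+1 pad (align 2)
@6: n_entries [14B, align 2] → 20
@20: attrs [2B, align 2] → 22
@22: signature [7B, align 1] → 29
+1 pad (align 2)
@30: inode [2B, align 2] → 32
@32: offset [8B, align 8] → 40
@40: mtime [24B, align 8] → 64
size 64, align 8

64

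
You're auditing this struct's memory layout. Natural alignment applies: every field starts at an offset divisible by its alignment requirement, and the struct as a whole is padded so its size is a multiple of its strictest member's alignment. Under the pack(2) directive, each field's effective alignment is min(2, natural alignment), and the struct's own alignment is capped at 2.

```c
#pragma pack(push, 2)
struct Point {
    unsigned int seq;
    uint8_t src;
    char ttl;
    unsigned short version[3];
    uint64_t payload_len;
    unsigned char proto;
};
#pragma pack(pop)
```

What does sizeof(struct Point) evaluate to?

22 bytes

seq at 0 (size 4, align 2) → ends 4
src at 4 (size 1, align 1) → ends 5
ttl at 5 (size 1, align 1) → ends 6
version at 6 (size 6, align 2) → ends 12
payload_len at 12 (size 8, align 2) → ends 20
proto at 20 (size 1, align 1) → ends 21
tail pad 1 to reach multiple of 2
total 22 bytes, alignment 2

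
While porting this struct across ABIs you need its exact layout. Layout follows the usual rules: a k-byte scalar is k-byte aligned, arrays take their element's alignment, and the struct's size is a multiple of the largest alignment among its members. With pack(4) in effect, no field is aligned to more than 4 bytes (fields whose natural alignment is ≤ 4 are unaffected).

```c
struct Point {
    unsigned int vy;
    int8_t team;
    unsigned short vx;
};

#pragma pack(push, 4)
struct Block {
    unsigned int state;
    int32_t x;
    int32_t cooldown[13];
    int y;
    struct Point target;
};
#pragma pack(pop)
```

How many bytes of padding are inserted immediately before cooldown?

Point: @0: vy [4B, align 4] → 4; @4: team [1B, align 1] → 5; +1 pad (align 2); @6: vx [2B, align 2] → 8; size 8, align 4
@0: state [4B, align 4] → 4
@4: x [4B, align 4] → 8
@8: cooldown [52B, align 4] → 60

0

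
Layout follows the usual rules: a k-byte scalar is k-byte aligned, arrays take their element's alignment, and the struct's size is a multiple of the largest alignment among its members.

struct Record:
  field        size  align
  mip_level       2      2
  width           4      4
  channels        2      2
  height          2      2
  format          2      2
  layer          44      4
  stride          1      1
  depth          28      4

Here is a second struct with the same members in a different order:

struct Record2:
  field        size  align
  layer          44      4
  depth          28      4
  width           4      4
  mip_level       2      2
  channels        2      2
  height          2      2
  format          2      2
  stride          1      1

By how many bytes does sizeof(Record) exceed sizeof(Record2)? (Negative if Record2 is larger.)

4

0..2  mip_level  (2B, 2-aligned)
2..4  -- padding (2B)
4..8  width  (4B, 4-aligned)
8..10  channels  (2B, 2-aligned)
10..12  height  (2B, 2-aligned)
12..14  format  (2B, 2-aligned)
14..16  -- padding (2B)
16..60  layer  (44B, 4-aligned)
60..61  stride  (1B, 1-aligned)
61..64  -- padding (3B)
64..92  depth  (28B, 4-aligned)
sizeof = 92, alignof = 4
— Record2 —
0..44  layer  (44B, 4-aligned)
44..72  depth  (28B, 4-aligned)
72..76  width  (4B, 4-aligned)
76..78  mip_level  (2B, 2-aligned)
78..80  channels  (2B, 2-aligned)
80..82  height  (2B, 2-aligned)
82..84  format  (2B, 2-aligned)
84..85  stride  (1B, 1-aligned)
85..88  -- tail padding (3B)
sizeof = 88, alignof = 4
92 − 88 = 4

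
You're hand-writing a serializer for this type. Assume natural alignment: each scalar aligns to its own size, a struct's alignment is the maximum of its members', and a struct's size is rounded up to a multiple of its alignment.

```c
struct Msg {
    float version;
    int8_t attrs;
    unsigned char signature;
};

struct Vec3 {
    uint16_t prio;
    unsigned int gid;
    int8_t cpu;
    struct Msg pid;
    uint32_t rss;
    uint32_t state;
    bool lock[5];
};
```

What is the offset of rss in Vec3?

20

Msg: @0: version [4B, align 4] → 4; @4: attrs [1B, align 1] → 5; @5: signature [1B, align 1] → 6; +2 tail pad (align 4); size 8, align 4
@0: prio [2B, align 2] → 2
+2 pad (align 4)
@4: gid [4B, align 4] → 8
@8: cpu [1B, align 1] → 9
+3 pad (align 4)
@12: pid [8B, align 4] → 20
@20: rss [4B, align 4] → 24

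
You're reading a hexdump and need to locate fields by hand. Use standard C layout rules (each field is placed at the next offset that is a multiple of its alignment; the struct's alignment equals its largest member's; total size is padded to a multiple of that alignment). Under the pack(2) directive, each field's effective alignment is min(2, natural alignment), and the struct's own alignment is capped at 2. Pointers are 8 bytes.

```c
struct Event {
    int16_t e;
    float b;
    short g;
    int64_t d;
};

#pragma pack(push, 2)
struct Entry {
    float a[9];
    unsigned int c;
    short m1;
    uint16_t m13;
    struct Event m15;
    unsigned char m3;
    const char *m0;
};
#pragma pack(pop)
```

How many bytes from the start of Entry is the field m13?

Event: e at 0 (size 2, align 2) → ends 2; pad 2 to align 4 for b; b at 4 (size 4, align 4) → ends 8; g at 8 (size 2, align 2) → ends 10; pad 6 to align 8 for d; d at 16 (size 8, align 8) → ends 24; total 24 bytes, alignment 8
a at 0 (size 36, align 2) → ends 36
c at 36 (size 4, align 2) → ends 40
m1 at 40 (size 2, align 2) → ends 42
m13 at 42 (size 2, align 2) → ends 44

42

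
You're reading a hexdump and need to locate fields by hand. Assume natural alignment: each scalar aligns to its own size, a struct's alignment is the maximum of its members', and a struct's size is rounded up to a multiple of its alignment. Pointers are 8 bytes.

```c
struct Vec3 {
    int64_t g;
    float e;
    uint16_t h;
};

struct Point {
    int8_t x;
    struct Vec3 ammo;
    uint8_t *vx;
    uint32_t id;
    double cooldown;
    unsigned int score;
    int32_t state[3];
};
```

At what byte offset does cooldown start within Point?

40

Vec3: @0: g [8B, align 8] → 8; @8: e [4B, align 4] → 12; @12: h [2B, align 2] → 14; +2 tail pad (align 8); size 16, align 8
@0: x [1B, align 1] → 1
+7 pad (align 8)
@8: ammo [16B, align 8] → 24
@24: vx [8B, align 8] → 32
@32: id [4B, align 4] → 36
+4 pad (align 8)
@40: cooldown [8B, align 8] → 48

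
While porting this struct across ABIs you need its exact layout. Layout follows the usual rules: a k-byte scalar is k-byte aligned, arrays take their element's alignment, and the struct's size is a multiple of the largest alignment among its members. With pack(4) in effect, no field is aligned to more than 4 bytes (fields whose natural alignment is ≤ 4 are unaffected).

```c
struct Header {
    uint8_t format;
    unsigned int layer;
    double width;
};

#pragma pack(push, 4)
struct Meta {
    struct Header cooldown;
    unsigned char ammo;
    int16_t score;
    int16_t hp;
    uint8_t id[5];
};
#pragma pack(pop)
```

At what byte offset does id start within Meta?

22

Header: format at 0 (size 1, align 1) → ends 1; pad 3 to align 4 for layer; layer at 4 (size 4, align 4) → ends 8; width at 8 (size 8, align 8) → ends 16; total 16 bytes, alignment 8
cooldown at 0 (size 16, align 4) → ends 16
ammo at 16 (size 1, align 1) → ends 17
pad 1 to align 2 for score
score at 18 (size 2, align 2) → ends 20
hp at 20 (size 2, align 2) → ends 22
id at 22 (size 5, align 1) → ends 27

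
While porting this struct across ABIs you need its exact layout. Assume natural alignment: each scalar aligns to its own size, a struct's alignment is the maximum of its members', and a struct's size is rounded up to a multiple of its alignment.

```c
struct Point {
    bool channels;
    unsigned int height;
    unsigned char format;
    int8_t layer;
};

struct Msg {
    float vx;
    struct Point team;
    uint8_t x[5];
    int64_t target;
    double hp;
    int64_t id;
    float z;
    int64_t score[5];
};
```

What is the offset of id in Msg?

Point: 0..1  channels  (1B, 1-aligned); 1..4  -- padding (3B); 4..8  height  (4B, 4-aligned); 8..9  format  (1B, 1-aligned); 9..10  layer  (1B, 1-aligned); 10..12  -- tail padding (2B); sizeof = 12, alignof = 4
0..4  vx  (4B, 4-aligned)
4..16  team  (12B, 4-aligned)
16..21  x  (5B, 1-aligned)
21..24  -- padding (3B)
24..32  target  (8B, 8-aligned)
32..40  hp  (8B, 8-aligned)
40..48  id  (8B, 8-aligned)

40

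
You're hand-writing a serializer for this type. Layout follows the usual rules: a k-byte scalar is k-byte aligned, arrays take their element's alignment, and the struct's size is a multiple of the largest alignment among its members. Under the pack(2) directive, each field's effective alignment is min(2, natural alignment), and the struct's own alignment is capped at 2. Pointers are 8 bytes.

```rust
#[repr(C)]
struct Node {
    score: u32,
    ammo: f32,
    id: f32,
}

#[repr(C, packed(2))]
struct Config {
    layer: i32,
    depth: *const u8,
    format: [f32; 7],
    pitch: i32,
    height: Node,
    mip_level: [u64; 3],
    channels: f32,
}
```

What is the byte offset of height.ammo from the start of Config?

Node: score at 0 (size 4, align 4) → ends 4; ammo at 4 (size 4, align 4) → ends 8; id at 8 (size 4, align 4) → ends 12; total 12 bytes, alignment 4
layer at 0 (size 4, align 2) → ends 4
depth at 4 (size 8, align 2) → ends 12
format at 12 (size 28, align 2) → ends 40
pitch at 40 (size 4, align 2) → ends 44
height at 44 (size 12, align 2) → ends 56
within Node: ammo at 4
44 + 4 = 48

48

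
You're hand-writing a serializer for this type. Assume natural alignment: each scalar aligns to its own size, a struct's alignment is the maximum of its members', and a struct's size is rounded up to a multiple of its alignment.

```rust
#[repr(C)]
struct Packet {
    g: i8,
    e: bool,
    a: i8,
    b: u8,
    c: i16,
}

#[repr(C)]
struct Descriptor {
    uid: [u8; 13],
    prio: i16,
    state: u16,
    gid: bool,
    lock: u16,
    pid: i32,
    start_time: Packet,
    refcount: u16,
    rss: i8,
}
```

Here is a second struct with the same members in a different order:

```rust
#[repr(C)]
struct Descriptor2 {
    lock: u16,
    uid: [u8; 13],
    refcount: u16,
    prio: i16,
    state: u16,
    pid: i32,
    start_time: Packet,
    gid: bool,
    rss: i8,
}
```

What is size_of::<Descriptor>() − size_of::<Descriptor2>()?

Packet: @0: g [1B, align 1] → 1; @1: e [1B, align 1] → 2; @2: a [1B, align 1] → 3; @3: b [1B, align 1] → 4; @4: c [2B, align 2] → 6; size 6, align 2
@0: uid [13B, align 1] → 13
+1 pad (align 2)
@14: prio [2B, align 2] → 16
@16: state [2B, align 2] → 18
@18: gid [1B, align 1] → 19
+1 pad (align 2)
@20: lock [2B, align 2] → 22
+2 pad (align 4)
@24: pid [4B, align 4] → 28
@28: start_time [6B, align 2] → 34
@34: refcount [2B, align 2] → 36
@36: rss [1B, align 1] → 37
+3 tail pad (align 4)
size 40, align 4
— Descriptor2 —
@0: lock [2B, align 2] → 2
@2: uid [13B, align 1] → 15
+1 pad (align 2)
@16: refcount [2B, align 2] → 18
@18: prio [2B, align 2] → 20
@20: state [2B, align 2] → 22
+2 pad (align 4)
@24: pid [4B, align 4] → 28
@28: start_time [6B, align 2] → 34
@34: gid [1B, align 1] → 35
@35: rss [1B, align 1] → 36
size 36, align 4
40 − 36 = 4

4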